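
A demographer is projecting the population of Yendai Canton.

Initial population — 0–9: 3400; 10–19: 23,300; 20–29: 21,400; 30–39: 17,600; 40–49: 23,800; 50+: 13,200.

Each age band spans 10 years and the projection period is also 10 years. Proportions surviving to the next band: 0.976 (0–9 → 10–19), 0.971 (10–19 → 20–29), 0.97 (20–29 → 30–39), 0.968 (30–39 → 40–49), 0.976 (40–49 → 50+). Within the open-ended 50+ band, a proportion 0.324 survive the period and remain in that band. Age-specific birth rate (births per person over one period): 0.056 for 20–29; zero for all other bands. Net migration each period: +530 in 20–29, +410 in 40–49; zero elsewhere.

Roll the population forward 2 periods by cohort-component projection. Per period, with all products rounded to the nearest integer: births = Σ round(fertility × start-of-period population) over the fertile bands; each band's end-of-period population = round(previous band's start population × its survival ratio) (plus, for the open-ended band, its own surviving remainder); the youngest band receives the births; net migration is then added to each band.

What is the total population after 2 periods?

75121

(Bands numbered youngest = 1 to oldest = 6.)
After projecting period 1:
Births: 21400 * 0.056 = 1198
Band 2: 3400 * 0.976 = 3318
Band 3: 23300 * 0.971 = 22624
Band 4: 21400 * 0.97 = 20758
Band 5: 17600 * 0.968 = 17037
Band 6: 23800 * 0.976 + 13200 * 0.324 = 23229 + 4277 = 27506
Net migration: Band 3 + 530 → 23154; Band 5 + 410 → 17447
End of period: [1198, 3318, 23154, 20758, 17447, 27506]
After projecting period 2:
Births: 23154 * 0.056 = 1297
Band 2: 1198 * 0.976 = 1169
Band 3: 3318 * 0.971 = 3222
Band 4: 23154 * 0.97 = 22459
Band 5: 20758 * 0.968 = 20094
Band 6: 17447 * 0.976 + 27506 * 0.324 = 17028 + 8912 = 25940
Net migration: Band 3 + 530 → 3752; Band 5 + 410 → 20504
End of period: [1297, 1169, 3752, 22459, 20504, 25940]
Total after period 2: 1297 + 1169 + 3752 + 22459 + 20504 + 25940 = 75121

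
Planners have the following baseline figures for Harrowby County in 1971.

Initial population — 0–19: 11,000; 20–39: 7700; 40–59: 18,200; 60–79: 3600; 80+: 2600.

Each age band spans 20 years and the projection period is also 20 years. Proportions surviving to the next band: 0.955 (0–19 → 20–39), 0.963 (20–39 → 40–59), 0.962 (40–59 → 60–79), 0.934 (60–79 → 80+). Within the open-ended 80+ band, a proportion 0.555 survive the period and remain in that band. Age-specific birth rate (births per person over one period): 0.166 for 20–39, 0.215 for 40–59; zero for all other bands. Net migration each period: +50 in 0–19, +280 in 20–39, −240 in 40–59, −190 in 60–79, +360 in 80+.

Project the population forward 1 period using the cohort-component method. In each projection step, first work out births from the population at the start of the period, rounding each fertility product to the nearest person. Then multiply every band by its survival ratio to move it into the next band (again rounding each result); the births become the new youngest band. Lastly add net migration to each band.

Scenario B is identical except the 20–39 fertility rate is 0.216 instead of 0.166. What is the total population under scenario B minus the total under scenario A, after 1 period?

385

Let group 1 be 0–19 through group 5 = 80+.
— Period 1 —
Births: 7700 × 0.166 = 1278 ; 18200 × 0.215 = 3913 → total 5191
Group 2: 11000 × 0.955 = 10505
Group 3: 7700 × 0.963 = 7415
Group 4: 18200 × 0.962 = 17508
Group 5: 3600 × 0.934 + 2600 × 0.555 = 3362 + 1443 = 4805
Net migration: Group 1 + 50 → 5241; Group 2 + 280 → 10785; Group 3 − 240 → 7175; Group 4 − 190 → 17318; Group 5 + 360 → 5165
→ [5241, 10785, 7175, 17318, 5165]
Scenario A total after 1 period: 45684
Scenario B projection —
— Period 1 —
Births: 7700 × 0.216 = 1663 ; 18200 × 0.215 = 3913 → total 5576
Group 2: 11000 × 0.955 = 10505
Group 3: 7700 × 0.963 = 7415
Group 4: 18200 × 0.962 = 17508
Group 5: 3600 × 0.934 + 2600 × 0.555 = 3362 + 1443 = 4805
Net migration: Group 1 + 50 → 5626; Group 2 + 280 → 10785; Group 3 − 240 → 7175; Group 4 − 190 → 17318; Group 5 + 360 → 5165
→ [5626, 10785, 7175, 17318, 5165]
Scenario B total after 1 period: 46069
Difference B − A = 46069 − 45684 = 385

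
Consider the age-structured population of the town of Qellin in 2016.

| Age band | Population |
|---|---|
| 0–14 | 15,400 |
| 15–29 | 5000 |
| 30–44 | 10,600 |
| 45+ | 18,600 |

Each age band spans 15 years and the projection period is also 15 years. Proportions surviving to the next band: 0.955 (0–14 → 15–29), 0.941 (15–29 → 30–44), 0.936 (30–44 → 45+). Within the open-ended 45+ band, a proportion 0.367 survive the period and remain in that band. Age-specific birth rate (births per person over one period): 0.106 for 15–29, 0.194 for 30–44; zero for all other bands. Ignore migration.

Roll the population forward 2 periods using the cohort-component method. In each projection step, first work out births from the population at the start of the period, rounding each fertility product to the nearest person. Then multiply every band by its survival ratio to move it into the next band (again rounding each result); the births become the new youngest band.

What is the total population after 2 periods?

29332

Call the groups 1 to 4, youngest first.
[period 1]
Births: 5000 * 0.106 = 530, 10600 * 0.194 = 2056 → total 2586
Group 2: 15400 * 0.955 = 14707
Group 3: 5000 * 0.941 = 4705
Group 4: 10600 * 0.936 + 18600 * 0.367 = 9922 + 6826 = 16748
End of period: [2586, 14707, 4705, 16748]
[period 2]
Births: 14707 * 0.106 = 1559, 4705 * 0.194 = 913 → total 2472
Group 2: 2586 * 0.955 = 2470
Group 3: 14707 * 0.941 = 13839
Group 4: 4705 * 0.936 + 16748 * 0.367 = 4404 + 6147 = 10551
End of period: [2472, 2470, 13839, 10551]
Total after period 2: 2472 + 2470 + 13839 + 10551 = 29332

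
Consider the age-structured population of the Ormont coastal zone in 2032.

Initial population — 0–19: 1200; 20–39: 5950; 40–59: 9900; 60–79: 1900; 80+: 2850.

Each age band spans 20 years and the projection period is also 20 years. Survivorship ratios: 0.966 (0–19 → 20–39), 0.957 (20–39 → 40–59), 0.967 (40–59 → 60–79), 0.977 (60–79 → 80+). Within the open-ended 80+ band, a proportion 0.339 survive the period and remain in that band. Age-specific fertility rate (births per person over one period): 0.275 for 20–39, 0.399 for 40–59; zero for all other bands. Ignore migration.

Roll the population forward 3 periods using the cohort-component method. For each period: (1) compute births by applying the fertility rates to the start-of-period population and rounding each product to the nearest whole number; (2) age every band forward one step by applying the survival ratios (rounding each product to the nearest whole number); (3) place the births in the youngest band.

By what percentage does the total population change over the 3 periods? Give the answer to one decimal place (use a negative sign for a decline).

-10.4

After projecting period 1:
Births: 5950 × 0.275 = 1636 ; 9900 × 0.399 = 3950 — total 5586
20–39: 1200 × 0.966 = 1159
40–59: 5950 × 0.957 = 5694
60–79: 9900 × 0.967 = 9573
80+: 1900 × 0.977 + 2850 × 0.339 = 1856 + 966 = 2822
Population now: 0–19=5586, 20–39=1159, 40–59=5694, 60–79=9573, 80+=2822
After projecting period 2:
Births: 1159 × 0.275 = 319 ; 5694 × 0.399 = 2272 — total 2591
20–39: 5586 × 0.966 = 5396
40–59: 1159 × 0.957 = 1109
60–79: 5694 × 0.967 = 5506
80+: 9573 × 0.977 + 2822 × 0.339 = 9353 + 957 = 10310
Population now: 0–19=2591, 20–39=5396, 40–59=1109, 60–79=5506, 80+=10310
After projecting period 3:
Births: 5396 × 0.275 = 1484 ; 1109 × 0.399 = 442 — total 1926
20–39: 2591 × 0.966 = 2503
40–59: 5396 × 0.957 = 5164
60–79: 1109 × 0.967 = 1072
80+: 5506 × 0.977 + 10310 × 0.339 = 5379 + 3495 = 8874
Population now: 0–19=1926, 20–39=2503, 40–59=5164, 60–79=1072, 80+=8874
Total: 21800 → 19539; change = -2261; percentage change = -10.4%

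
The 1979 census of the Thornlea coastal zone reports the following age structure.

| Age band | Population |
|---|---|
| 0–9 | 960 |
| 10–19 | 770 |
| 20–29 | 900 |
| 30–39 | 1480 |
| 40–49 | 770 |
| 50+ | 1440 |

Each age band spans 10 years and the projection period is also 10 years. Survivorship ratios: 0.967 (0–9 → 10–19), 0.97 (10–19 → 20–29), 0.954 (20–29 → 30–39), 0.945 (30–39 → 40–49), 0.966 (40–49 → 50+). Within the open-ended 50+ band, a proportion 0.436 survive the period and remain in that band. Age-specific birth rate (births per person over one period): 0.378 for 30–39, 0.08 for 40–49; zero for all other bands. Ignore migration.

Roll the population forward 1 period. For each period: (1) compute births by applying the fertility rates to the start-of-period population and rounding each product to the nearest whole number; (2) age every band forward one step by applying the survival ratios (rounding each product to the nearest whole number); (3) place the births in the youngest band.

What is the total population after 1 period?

(Groups numbered youngest = 1 to oldest = 6.)
Period 1:
Births: 1480 * 0.378 = 559  |  770 * 0.08 = 62 → total 621
Group 2: 960 * 0.967 = 928
Group 3: 770 * 0.97 = 747
Group 4: 900 * 0.954 = 859
Group 5: 1480 * 0.945 = 1399
Group 6: 770 * 0.966 + 1440 * 0.436 = 744 + 628 = 1372
Giving 621 / 928 / 747 / 859 / 1399 / 1372.
Total after period 1: 621 + 928 + 747 + 859 + 1399 + 1372 = 5926

5926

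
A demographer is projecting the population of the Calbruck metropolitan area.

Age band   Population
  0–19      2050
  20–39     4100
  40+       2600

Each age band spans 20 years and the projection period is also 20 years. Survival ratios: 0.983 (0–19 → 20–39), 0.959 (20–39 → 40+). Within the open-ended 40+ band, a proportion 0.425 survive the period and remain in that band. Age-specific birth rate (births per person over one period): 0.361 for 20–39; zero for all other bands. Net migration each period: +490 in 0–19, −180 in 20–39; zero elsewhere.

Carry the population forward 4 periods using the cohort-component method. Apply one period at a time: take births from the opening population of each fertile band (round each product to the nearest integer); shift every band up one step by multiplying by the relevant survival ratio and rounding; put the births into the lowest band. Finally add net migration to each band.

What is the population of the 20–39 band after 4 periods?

925

Period 1:
Births: 4100 × 0.361 = 1480
20–39: 2050 × 0.983 = 2015
40+: 4100 × 0.959 + 2600 × 0.425 = 3932 + 1105 = 5037
Net migration: 0–19 + 490 → 1970; 20–39 − 180 → 1835
Population now: 0–19=1970, 20–39=1835, 40+=5037
Period 2:
Births: 1835 × 0.361 = 662
20–39: 1970 × 0.983 = 1937
40+: 1835 × 0.959 + 5037 × 0.425 = 1760 + 2141 = 3901
Net migration: 0–19 + 490 → 1152; 20–39 − 180 → 1757
Population now: 0–19=1152, 20–39=1757, 40+=3901
Period 3:
Births: 1757 × 0.361 = 634
20–39: 1152 × 0.983 = 1132
40+: 1757 × 0.959 + 3901 × 0.425 = 1685 + 1658 = 3343
Net migration: 0–19 + 490 → 1124; 20–39 − 180 → 952
Population now: 0–19=1124, 20–39=952, 40+=3343
Period 4:
Births: 952 × 0.361 = 344
20–39: 1124 × 0.983 = 1105
40+: 952 × 0.959 + 3343 × 0.425 = 913 + 1421 = 2334
Net migration: 0–19 + 490 → 834; 20–39 − 180 → 925
Population now: 0–19=834, 20–39=925, 40+=2334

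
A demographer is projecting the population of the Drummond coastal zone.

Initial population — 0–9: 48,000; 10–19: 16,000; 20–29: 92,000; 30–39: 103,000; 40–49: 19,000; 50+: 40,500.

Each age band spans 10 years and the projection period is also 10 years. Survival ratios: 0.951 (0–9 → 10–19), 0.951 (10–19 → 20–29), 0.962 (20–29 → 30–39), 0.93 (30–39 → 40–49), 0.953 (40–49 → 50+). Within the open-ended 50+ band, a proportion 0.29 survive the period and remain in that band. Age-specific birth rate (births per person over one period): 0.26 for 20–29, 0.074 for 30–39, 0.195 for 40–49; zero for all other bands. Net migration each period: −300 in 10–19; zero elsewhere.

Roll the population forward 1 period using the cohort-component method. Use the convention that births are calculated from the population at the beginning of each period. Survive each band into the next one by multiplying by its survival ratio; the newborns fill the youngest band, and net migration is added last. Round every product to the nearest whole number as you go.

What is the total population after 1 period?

Period 1:
Births: 92000 × 0.26 = 23920 ; 103000 × 0.074 = 7622 ; 19000 × 0.195 = 3705 ⇒ total 35247
10–19: 48000 × 0.951 = 45648
20–29: 16000 × 0.951 = 15216
30–39: 92000 × 0.962 = 88504
40–49: 103000 × 0.93 = 95790
50+: 19000 × 0.953 + 40500 × 0.29 = 18107 + 11745 = 29852
Net migration: 10–19 − 300 → 45348
End of period: [35247, 45348, 15216, 88504, 95790, 29852]
Total after period 1: 35247 + 45348 + 15216 + 88504 + 95790 + 29852 = 309957

309957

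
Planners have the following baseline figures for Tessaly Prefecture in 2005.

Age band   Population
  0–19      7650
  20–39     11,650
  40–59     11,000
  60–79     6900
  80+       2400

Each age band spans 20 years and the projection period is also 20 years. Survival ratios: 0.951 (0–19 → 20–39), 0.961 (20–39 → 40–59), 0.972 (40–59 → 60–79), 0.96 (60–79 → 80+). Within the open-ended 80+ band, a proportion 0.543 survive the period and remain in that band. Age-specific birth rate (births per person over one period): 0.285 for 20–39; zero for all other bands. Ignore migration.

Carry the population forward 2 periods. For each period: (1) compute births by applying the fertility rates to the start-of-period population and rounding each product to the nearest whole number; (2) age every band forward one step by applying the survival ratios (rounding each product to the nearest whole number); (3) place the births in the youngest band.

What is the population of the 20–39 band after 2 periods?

3157

Numbering the bands 1..5 from youngest to oldest:
After projecting period 1:
Births: 11650 × 0.285 = 3320
Band 2: 7650 × 0.951 = 7275
Band 3: 11650 × 0.961 = 11196
Band 4: 11000 × 0.972 = 10692
Band 5: 6900 × 0.96 + 2400 × 0.543 = 6624 + 1303 = 7927
Giving 3320 / 7275 / 11196 / 10692 / 7927.
After projecting period 2:
Births: 7275 × 0.285 = 2073
Band 2: 3320 × 0.951 = 3157
Band 3: 7275 × 0.961 = 6991
Band 4: 11196 × 0.972 = 10883
Band 5: 10692 × 0.96 + 7927 × 0.543 = 10264 + 4304 = 14568
Giving 2073 / 3157 / 6991 / 10883 / 14568.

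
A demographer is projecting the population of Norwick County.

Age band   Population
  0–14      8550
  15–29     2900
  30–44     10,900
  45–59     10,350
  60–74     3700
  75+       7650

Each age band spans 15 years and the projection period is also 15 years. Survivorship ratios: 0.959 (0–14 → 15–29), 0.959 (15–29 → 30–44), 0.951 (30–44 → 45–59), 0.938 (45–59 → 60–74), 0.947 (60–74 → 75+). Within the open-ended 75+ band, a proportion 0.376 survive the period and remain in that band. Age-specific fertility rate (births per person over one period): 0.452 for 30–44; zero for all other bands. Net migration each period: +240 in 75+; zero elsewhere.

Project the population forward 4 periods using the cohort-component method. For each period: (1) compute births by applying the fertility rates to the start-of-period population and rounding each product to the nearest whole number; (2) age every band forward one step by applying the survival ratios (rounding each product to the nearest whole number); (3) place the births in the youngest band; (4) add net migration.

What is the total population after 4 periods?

25763

(Bands numbered youngest = 1 to oldest = 6.)
[period 1]
Births: 10900 * 0.452 = 4927
Band 2: 8550 * 0.959 = 8199
Band 3: 2900 * 0.959 = 2781
Band 4: 10900 * 0.951 = 10366
Band 5: 10350 * 0.938 = 9708
Band 6: 3700 * 0.947 + 7650 * 0.376 = 3504 + 2876 = 6380
Net migration: Band 6 + 240 → 6620
End of period: [4927, 8199, 2781, 10366, 9708, 6620]
[period 2]
Births: 2781 * 0.452 = 1257
Band 2: 4927 * 0.959 = 4725
Band 3: 8199 * 0.959 = 7863
Band 4: 2781 * 0.951 = 2645
Band 5: 10366 * 0.938 = 9723
Band 6: 9708 * 0.947 + 6620 * 0.376 = 9193 + 2489 = 11682
Net migration: Band 6 + 240 → 11922
End of period: [1257, 4725, 7863, 2645, 9723, 11922]
[period 3]
Births: 7863 * 0.452 = 3554
Band 2: 1257 * 0.959 = 1205
Band 3: 4725 * 0.959 = 4531
Band 4: 7863 * 0.951 = 7478
Band 5: 2645 * 0.938 = 2481
Band 6: 9723 * 0.947 + 11922 * 0.376 = 9208 + 4483 = 13691
Net migration: Band 6 + 240 → 13931
End of period: [3554, 1205, 4531, 7478, 2481, 13931]
[period 4]
Births: 4531 * 0.452 = 2048
Band 2: 3554 * 0.959 = 3408
Band 3: 1205 * 0.959 = 1156
Band 4: 4531 * 0.951 = 4309
Band 5: 7478 * 0.938 = 7014
Band 6: 2481 * 0.947 + 13931 * 0.376 = 2350 + 5238 = 7588
Net migration: Band 6 + 240 → 7828
End of period: [2048, 3408, 1156, 4309, 7014, 7828]
Total after period 4: 2048 + 3408 + 1156 + 4309 + 7014 + 7828 = 25763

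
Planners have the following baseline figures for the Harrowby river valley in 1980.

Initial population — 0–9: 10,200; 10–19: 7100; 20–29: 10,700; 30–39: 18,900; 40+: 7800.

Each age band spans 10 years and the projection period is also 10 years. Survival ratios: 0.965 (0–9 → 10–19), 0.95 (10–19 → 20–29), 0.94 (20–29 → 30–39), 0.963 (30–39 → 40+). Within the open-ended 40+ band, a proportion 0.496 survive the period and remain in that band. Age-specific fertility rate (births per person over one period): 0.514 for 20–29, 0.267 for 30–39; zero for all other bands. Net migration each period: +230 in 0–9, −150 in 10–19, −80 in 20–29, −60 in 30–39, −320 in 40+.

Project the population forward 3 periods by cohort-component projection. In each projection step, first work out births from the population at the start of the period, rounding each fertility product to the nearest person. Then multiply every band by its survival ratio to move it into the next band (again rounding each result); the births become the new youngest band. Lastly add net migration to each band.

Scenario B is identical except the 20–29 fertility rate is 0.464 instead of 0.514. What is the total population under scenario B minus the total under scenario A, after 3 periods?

-1270

Period 1:
Births: 10700 * 0.514 = 5500 ; 18900 * 0.267 = 5046 → total 10546
10–19: 10200 * 0.965 = 9843
20–29: 7100 * 0.95 = 6745
30–39: 10700 * 0.94 = 10058
40+: 18900 * 0.963 + 7800 * 0.496 = 18201 + 3869 = 22070
Net migration: 0–9 + 230 → 10776; 10–19 − 150 → 9693; 20–29 − 80 → 6665; 30–39 − 60 → 9998; 40+ − 320 → 21750
End of period: [10776, 9693, 6665, 9998, 21750]
Period 2:
Births: 6665 * 0.514 = 3426 ; 9998 * 0.267 = 2669 → total 6095
10–19: 10776 * 0.965 = 10399
20–29: 9693 * 0.95 = 9208
30–39: 6665 * 0.94 = 6265
40+: 9998 * 0.963 + 21750 * 0.496 = 9628 + 10788 = 20416
Net migration: 0–9 + 230 → 6325; 10–19 − 150 → 10249; 20–29 − 80 → 9128; 30–39 − 60 → 6205; 40+ − 320 → 20096
End of period: [6325, 10249, 9128, 6205, 20096]
Period 3:
Births: 9128 * 0.514 = 4692 ; 6205 * 0.267 = 1657 → total 6349
10–19: 6325 * 0.965 = 6104
20–29: 10249 * 0.95 = 9737
30–39: 9128 * 0.94 = 8580
40+: 6205 * 0.963 + 20096 * 0.496 = 5975 + 9968 = 15943
Net migration: 0–9 + 230 → 6579; 10–19 − 150 → 5954; 20–29 − 80 → 9657; 30–39 − 60 → 8520; 40+ − 320 → 15623
End of period: [6579, 5954, 9657, 8520, 15623]
Scenario A total after 3 periods: 46333
Scenario B projection —
Period 1:
Births: 10700 * 0.464 = 4965 ; 18900 * 0.267 = 5046 → total 10011
10–19: 10200 * 0.965 = 9843
20–29: 7100 * 0.95 = 6745
30–39: 10700 * 0.94 = 10058
40+: 18900 * 0.963 + 7800 * 0.496 = 18201 + 3869 = 22070
Net migration: 0–9 + 230 → 10241; 10–19 − 150 → 9693; 20–29 − 80 → 6665; 30–39 − 60 → 9998; 40+ − 320 → 21750
End of period: [10241, 9693, 6665, 9998, 21750]
Period 2:
Births: 6665 * 0.464 = 3093 ; 9998 * 0.267 = 2669 → total 5762
10–19: 10241 * 0.965 = 9883
20–29: 9693 * 0.95 = 9208
30–39: 6665 * 0.94 = 6265
40+: 9998 * 0.963 + 21750 * 0.496 = 9628 + 10788 = 20416
Net migration: 0–9 + 230 → 5992; 10–19 − 150 → 9733; 20–29 − 80 → 9128; 30–39 − 60 → 6205; 40+ − 320 → 20096
End of period: [5992, 9733, 9128, 6205, 20096]
Period 3:
Births: 9128 * 0.464 = 4235 ; 6205 * 0.267 = 1657 → total 5892
10–19: 5992 * 0.965 = 5782
20–29: 9733 * 0.95 = 9246
30–39: 9128 * 0.94 = 8580
40+: 6205 * 0.963 + 20096 * 0.496 = 5975 + 9968 = 15943
Net migration: 0–9 + 230 → 6122; 10–19 − 150 → 5632; 20–29 − 80 → 9166; 30–39 − 60 → 8520; 40+ − 320 → 15623
End of period: [6122, 5632, 9166, 8520, 15623]
Scenario B total after 3 periods: 45063
Difference B − A = 45063 − 46333 = -1270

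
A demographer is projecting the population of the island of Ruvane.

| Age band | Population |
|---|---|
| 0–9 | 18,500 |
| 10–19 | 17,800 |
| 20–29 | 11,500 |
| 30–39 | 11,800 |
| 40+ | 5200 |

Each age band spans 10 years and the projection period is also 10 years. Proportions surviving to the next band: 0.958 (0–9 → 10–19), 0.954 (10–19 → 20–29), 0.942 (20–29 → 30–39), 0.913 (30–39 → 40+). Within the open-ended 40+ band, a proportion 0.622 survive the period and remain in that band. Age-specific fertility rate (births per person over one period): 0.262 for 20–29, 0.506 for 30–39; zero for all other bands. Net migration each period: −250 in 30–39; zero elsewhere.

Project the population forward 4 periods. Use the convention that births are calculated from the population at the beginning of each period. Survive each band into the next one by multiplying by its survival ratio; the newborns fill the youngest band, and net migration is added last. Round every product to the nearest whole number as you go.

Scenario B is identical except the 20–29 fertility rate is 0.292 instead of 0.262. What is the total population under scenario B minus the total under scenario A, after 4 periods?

After projecting period 1:
Births: 11500 * 0.262 = 3013  |  11800 * 0.506 = 5971 ⇒ total 8984
10–19: 18500 * 0.958 = 17723
20–29: 17800 * 0.954 = 16981
30–39: 11500 * 0.942 = 10833
40+: 11800 * 0.913 + 5200 * 0.622 = 10773 + 3234 = 14007
Net migration: 30–39 − 250 → 10583
Giving 8984 / 17723 / 16981 / 10583 / 14007.
After projecting period 2:
Births: 16981 * 0.262 = 4449  |  10583 * 0.506 = 5355 ⇒ total 9804
10–19: 8984 * 0.958 = 8607
20–29: 17723 * 0.954 = 16908
30–39: 16981 * 0.942 = 15996
40+: 10583 * 0.913 + 14007 * 0.622 = 9662 + 8712 = 18374
Net migration: 30–39 − 250 → 15746
Giving 9804 / 8607 / 16908 / 15746 / 18374.
After projecting period 3:
Births: 16908 * 0.262 = 4430  |  15746 * 0.506 = 7967 ⇒ total 12397
10–19: 9804 * 0.958 = 9392
20–29: 8607 * 0.954 = 8211
30–39: 16908 * 0.942 = 15927
40+: 15746 * 0.913 + 18374 * 0.622 = 14376 + 11429 = 25805
Net migration: 30–39 − 250 → 15677
Giving 12397 / 9392 / 8211 / 15677 / 25805.
After projecting period 4:
Births: 8211 * 0.262 = 2151  |  15677 * 0.506 = 7933 ⇒ total 10084
10–19: 12397 * 0.958 = 11876
20–29: 9392 * 0.954 = 8960
30–39: 8211 * 0.942 = 7735
40+: 15677 * 0.913 + 25805 * 0.622 = 14313 + 16051 = 30364
Net migration: 30–39 − 250 → 7485
Giving 10084 / 11876 / 8960 / 7485 / 30364.
Scenario A total after 4 periods: 68769
Scenario B projection —
After projecting period 1:
Births: 11500 * 0.292 = 3358  |  11800 * 0.506 = 5971 ⇒ total 9329
10–19: 18500 * 0.958 = 17723
20–29: 17800 * 0.954 = 16981
30–39: 11500 * 0.942 = 10833
40+: 11800 * 0.913 + 5200 * 0.622 = 10773 + 3234 = 14007
Net migration: 30–39 − 250 → 10583
Giving 9329 / 17723 / 16981 / 10583 / 14007.
After projecting period 2:
Births: 16981 * 0.292 = 4958  |  10583 * 0.506 = 5355 ⇒ total 10313
10–19: 9329 * 0.958 = 8937
20–29: 17723 * 0.954 = 16908
30–39: 16981 * 0.942 = 15996
40+: 10583 * 0.913 + 14007 * 0.622 = 9662 + 8712 = 18374
Net migration: 30–39 − 250 → 15746
Giving 10313 / 8937 / 16908 / 15746 / 18374.
After projecting period 3:
Births: 16908 * 0.292 = 4937  |  15746 * 0.506 = 7967 ⇒ total 12904
10–19: 10313 * 0.958 = 9880
20–29: 8937 * 0.954 = 8526
30–39: 16908 * 0.942 = 15927
40+: 15746 * 0.913 + 18374 * 0.622 = 14376 + 11429 = 25805
Net migration: 30–39 − 250 → 15677
Giving 12904 / 9880 / 8526 / 15677 / 25805.
After projecting period 4:
Births: 8526 * 0.292 = 2490  |  15677 * 0.506 = 7933 ⇒ total 10423
10–19: 12904 * 0.958 = 12362
20–29: 9880 * 0.954 = 9426
30–39: 8526 * 0.942 = 8031
40+: 15677 * 0.913 + 25805 * 0.622 = 14313 + 16051 = 30364
Net migration: 30–39 − 250 → 7781
Giving 10423 / 12362 / 9426 / 7781 / 30364.
Scenario B total after 4 periods: 70356
Difference B − A = 70356 − 68769 = 1587

1587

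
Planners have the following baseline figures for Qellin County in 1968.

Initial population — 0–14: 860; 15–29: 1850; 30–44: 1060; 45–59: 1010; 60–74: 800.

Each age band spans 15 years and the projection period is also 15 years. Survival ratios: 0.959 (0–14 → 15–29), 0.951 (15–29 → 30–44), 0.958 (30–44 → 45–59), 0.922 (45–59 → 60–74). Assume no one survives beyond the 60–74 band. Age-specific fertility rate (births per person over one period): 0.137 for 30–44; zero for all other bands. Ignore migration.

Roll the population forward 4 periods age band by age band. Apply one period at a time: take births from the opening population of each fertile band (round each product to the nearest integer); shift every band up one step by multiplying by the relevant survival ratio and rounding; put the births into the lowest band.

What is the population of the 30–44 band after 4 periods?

Numbering the groups 1..5 from youngest to oldest:
Period 1:
Births: 1060 × 0.137 = 145
Group 2: 860 × 0.959 = 825
Group 3: 1850 × 0.951 = 1759
Group 4: 1060 × 0.958 = 1015
Group 5: 1010 × 0.922 = 931
End of period: [145, 825, 1759, 1015, 931]
Period 2:
Births: 1759 × 0.137 = 241
Group 2: 145 × 0.959 = 139
Group 3: 825 × 0.951 = 785
Group 4: 1759 × 0.958 = 1685
Group 5: 1015 × 0.922 = 936
End of period: [241, 139, 785, 1685, 936]
Period 3:
Births: 785 × 0.137 = 108
Group 2: 241 × 0.959 = 231
Group 3: 139 × 0.951 = 132
Group 4: 785 × 0.958 = 752
Group 5: 1685 × 0.922 = 1554
End of period: [108, 231, 132, 752, 1554]
Period 4:
Births: 132 × 0.137 = 18
Group 2: 108 × 0.959 = 104
Group 3: 231 × 0.951 = 220
Group 4: 132 × 0.958 = 126
Group 5: 752 × 0.922 = 693
End of period: [18, 104, 220, 126, 693]

220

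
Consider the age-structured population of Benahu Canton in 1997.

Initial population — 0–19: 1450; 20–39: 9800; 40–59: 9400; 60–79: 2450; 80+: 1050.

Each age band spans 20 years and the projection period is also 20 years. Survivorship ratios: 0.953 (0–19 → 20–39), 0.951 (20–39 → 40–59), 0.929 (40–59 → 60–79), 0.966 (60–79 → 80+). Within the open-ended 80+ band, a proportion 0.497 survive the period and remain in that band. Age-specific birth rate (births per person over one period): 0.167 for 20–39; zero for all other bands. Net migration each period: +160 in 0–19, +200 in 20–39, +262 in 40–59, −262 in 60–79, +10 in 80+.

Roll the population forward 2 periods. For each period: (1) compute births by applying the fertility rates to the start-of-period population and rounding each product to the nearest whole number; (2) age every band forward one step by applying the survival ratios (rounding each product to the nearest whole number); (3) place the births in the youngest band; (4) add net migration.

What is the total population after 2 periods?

Call the bands 1 to 5, youngest first.
[period 1]
Births: 9800 × 0.167 = 1637
Band 2: 1450 × 0.953 = 1382
Band 3: 9800 × 0.951 = 9320
Band 4: 9400 × 0.929 = 8733
Band 5: 2450 × 0.966 + 1050 × 0.497 = 2367 + 522 = 2889
Net migration: Band 1 + 160 → 1797; Band 2 + 200 → 1582; Band 3 + 262 → 9582; Band 4 − 262 → 8471; Band 5 + 10 → 2899
Giving 1797 / 1582 / 9582 / 8471 / 2899.
[period 2]
Births: 1582 × 0.167 = 264
Band 2: 1797 × 0.953 = 1713
Band 3: 1582 × 0.951 = 1504
Band 4: 9582 × 0.929 = 8902
Band 5: 8471 × 0.966 + 2899 × 0.497 = 8183 + 1441 = 9624
Net migration: Band 1 + 160 → 424; Band 2 + 200 → 1913; Band 3 + 262 → 1766; Band 4 − 262 → 8640; Band 5 + 10 → 9634
Giving 424 / 1913 / 1766 / 8640 / 9634.
Total after period 2: 424 + 1913 + 1766 + 8640 + 9634 = 22377

22377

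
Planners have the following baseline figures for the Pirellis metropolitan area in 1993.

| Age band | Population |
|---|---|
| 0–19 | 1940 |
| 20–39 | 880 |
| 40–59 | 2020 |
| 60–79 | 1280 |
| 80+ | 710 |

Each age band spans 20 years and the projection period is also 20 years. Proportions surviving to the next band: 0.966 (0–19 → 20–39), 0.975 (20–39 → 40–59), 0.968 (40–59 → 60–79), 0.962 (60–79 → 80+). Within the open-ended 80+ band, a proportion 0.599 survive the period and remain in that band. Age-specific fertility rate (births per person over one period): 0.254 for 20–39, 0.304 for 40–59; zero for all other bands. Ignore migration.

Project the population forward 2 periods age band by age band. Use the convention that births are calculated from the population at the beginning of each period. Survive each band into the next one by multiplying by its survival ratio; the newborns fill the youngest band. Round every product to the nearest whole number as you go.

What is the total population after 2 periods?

7078

Period 1.
Births: 880 × 0.254 = 224  |  2020 × 0.304 = 614 ⇒ total 838
20–39: 1940 × 0.966 = 1874
40–59: 880 × 0.975 = 858
60–79: 2020 × 0.968 = 1955
80+: 1280 × 0.962 + 710 × 0.599 = 1231 + 425 = 1656
→ [838, 1874, 858, 1955, 1656]
Period 2.
Births: 1874 × 0.254 = 476  |  858 × 0.304 = 261 ⇒ total 737
20–39: 838 × 0.966 = 810
40–59: 1874 × 0.975 = 1827
60–79: 858 × 0.968 = 831
80+: 1955 × 0.962 + 1656 × 0.599 = 1881 + 992 = 2873
→ [737, 810, 1827, 831, 2873]
Total after period 2: 737 + 810 + 1827 + 831 + 2873 = 7078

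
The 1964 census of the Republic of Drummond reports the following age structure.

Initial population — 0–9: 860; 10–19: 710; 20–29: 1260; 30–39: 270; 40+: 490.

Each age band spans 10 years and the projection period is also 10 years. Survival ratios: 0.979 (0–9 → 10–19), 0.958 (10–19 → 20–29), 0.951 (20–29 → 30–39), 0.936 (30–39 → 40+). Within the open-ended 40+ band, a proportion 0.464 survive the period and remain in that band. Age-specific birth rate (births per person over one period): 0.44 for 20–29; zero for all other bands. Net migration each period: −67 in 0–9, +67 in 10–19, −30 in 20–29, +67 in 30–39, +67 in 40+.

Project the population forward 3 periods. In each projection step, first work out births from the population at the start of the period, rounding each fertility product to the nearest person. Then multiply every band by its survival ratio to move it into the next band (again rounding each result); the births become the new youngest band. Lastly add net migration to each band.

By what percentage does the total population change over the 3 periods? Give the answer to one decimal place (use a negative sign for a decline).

[period 1]
Births: 1260 * 0.44 = 554
10–19: 860 * 0.979 = 842
20–29: 710 * 0.958 = 680
30–39: 1260 * 0.951 = 1198
40+: 270 * 0.936 + 490 * 0.464 = 253 + 227 = 480
Net migration: 0–9 − 67 → 487; 10–19 + 67 → 909; 20–29 − 30 → 650; 30–39 + 67 → 1265; 40+ + 67 → 547
Giving 487 / 909 / 650 / 1265 / 547.
[period 2]
Births: 650 * 0.44 = 286
10–19: 487 * 0.979 = 477
20–29: 909 * 0.958 = 871
30–39: 650 * 0.951 = 618
40+: 1265 * 0.936 + 547 * 0.464 = 1184 + 254 = 1438
Net migration: 0–9 − 67 → 219; 10–19 + 67 → 544; 20–29 − 30 → 841; 30–39 + 67 → 685; 40+ + 67 → 1505
Giving 219 / 544 / 841 / 685 / 1505.
[period 3]
Births: 841 * 0.44 = 370
10–19: 219 * 0.979 = 214
20–29: 544 * 0.958 = 521
30–39: 841 * 0.951 = 800
40+: 685 * 0.936 + 1505 * 0.464 = 641 + 698 = 1339
Net migration: 0–9 − 67 → 303; 10–19 + 67 → 281; 20–29 − 30 → 491; 30–39 + 67 → 867; 40+ + 67 → 1406
Giving 303 / 281 / 491 / 867 / 1406.
Total: 3590 → 3348; change = -242; percentage change = -6.7%

-6.7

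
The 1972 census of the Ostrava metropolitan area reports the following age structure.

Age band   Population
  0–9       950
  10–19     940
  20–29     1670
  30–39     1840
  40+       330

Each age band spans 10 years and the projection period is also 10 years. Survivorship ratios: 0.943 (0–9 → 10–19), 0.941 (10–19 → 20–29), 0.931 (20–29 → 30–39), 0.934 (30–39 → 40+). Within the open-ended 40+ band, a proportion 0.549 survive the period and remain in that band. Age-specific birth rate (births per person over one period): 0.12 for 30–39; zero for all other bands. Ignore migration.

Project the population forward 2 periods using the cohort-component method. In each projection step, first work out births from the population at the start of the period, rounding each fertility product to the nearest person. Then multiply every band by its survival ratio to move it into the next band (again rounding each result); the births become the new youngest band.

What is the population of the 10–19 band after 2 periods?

[period 1]
Births: 1840 × 0.12 = 221
10–19: 950 × 0.943 = 896
20–29: 940 × 0.941 = 885
30–39: 1670 × 0.931 = 1555
40+: 1840 × 0.934 + 330 × 0.549 = 1719 + 181 = 1900
Giving 221 / 896 / 885 / 1555 / 1900.
[period 2]
Births: 1555 × 0.12 = 187
10–19: 221 × 0.943 = 208
20–29: 896 × 0.941 = 843
30–39: 885 × 0.931 = 824
40+: 1555 × 0.934 + 1900 × 0.549 = 1452 + 1043 = 2495
Giving 187 / 208 / 843 / 824 / 2495.

208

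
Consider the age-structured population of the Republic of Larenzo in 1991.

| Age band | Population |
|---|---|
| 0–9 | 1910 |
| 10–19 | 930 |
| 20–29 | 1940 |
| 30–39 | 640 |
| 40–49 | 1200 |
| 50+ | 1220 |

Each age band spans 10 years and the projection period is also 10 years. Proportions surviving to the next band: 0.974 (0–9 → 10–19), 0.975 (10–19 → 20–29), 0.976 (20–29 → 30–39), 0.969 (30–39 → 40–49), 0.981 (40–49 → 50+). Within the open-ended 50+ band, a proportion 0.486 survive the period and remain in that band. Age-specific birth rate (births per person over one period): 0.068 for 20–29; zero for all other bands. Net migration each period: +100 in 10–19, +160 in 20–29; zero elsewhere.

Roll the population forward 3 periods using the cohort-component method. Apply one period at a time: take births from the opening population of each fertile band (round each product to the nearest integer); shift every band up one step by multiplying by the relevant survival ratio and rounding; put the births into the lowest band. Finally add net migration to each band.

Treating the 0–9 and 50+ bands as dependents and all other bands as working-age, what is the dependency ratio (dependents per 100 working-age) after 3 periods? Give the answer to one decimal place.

74.0

Period 1.
Births: 1940 × 0.068 = 132
10–19: 1910 × 0.974 = 1860
20–29: 930 × 0.975 = 907
30–39: 1940 × 0.976 = 1893
40–49: 640 × 0.969 = 620
50+: 1200 × 0.981 + 1220 × 0.486 = 1177 + 593 = 1770
Net migration: 10–19 + 100 → 1960; 20–29 + 160 → 1067
Population now: 0–9=132, 10–19=1960, 20–29=1067, 30–39=1893, 40–49=620, 50+=1770
Period 2.
Births: 1067 × 0.068 = 73
10–19: 132 × 0.974 = 129
20–29: 1960 × 0.975 = 1911
30–39: 1067 × 0.976 = 1041
40–49: 1893 × 0.969 = 1834
50+: 620 × 0.981 + 1770 × 0.486 = 608 + 860 = 1468
Net migration: 10–19 + 100 → 229; 20–29 + 160 → 2071
Population now: 0–9=73, 10–19=229, 20–29=2071, 30–39=1041, 40–49=1834, 50+=1468
Period 3.
Births: 2071 × 0.068 = 141
10–19: 73 × 0.974 = 71
20–29: 229 × 0.975 = 223
30–39: 2071 × 0.976 = 2021
40–49: 1041 × 0.969 = 1009
50+: 1834 × 0.981 + 1468 × 0.486 = 1799 + 713 = 2512
Net migration: 10–19 + 100 → 171; 20–29 + 160 → 383
Population now: 0–9=141, 10–19=171, 20–29=383, 30–39=2021, 40–49=1009, 50+=2512
Dependents (band 0–9 + band 50+) = 141 + 2512 = 2653; working-age = 3584; ratio = 2653/3584 × 100 = 74.0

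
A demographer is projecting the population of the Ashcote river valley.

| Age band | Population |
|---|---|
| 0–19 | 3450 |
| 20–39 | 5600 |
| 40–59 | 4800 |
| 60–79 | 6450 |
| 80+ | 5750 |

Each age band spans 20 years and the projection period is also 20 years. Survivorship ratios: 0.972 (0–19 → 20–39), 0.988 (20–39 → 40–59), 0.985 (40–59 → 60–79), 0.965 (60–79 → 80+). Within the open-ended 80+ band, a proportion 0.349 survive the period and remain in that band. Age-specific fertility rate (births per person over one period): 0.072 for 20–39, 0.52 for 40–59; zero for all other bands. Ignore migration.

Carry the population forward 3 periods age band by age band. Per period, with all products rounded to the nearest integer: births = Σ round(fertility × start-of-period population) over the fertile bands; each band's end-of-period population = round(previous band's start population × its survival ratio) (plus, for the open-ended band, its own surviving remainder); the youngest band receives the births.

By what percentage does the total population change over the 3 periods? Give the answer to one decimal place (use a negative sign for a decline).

Call the groups 1 to 5, youngest first.
Period 1.
Births: 5600 * 0.072 = 403 ; 4800 * 0.52 = 2496 → 2899
Group 2: 3450 * 0.972 = 3353
Group 3: 5600 * 0.988 = 5533
Group 4: 4800 * 0.985 = 4728
Group 5: 6450 * 0.965 + 5750 * 0.349 = 6224 + 2007 = 8231
→ [2899, 3353, 5533, 4728, 8231]
Period 2.
Births: 3353 * 0.072 = 241 ; 5533 * 0.52 = 2877 → 3118
Group 2: 2899 * 0.972 = 2818
Group 3: 3353 * 0.988 = 3313
Group 4: 5533 * 0.985 = 5450
Group 5: 4728 * 0.965 + 8231 * 0.349 = 4563 + 2873 = 7436
→ [3118, 2818, 3313, 5450, 7436]
Period 3.
Births: 2818 * 0.072 = 203 ; 3313 * 0.52 = 1723 → 1926
Group 2: 3118 * 0.972 = 3031
Group 3: 2818 * 0.988 = 2784
Group 4: 3313 * 0.985 = 3263
Group 5: 5450 * 0.965 + 7436 * 0.349 = 5259 + 2595 = 7854
→ [1926, 3031, 2784, 3263, 7854]
Total: 26050 → 18858; change = -7192; percentage change = -27.6%

-27.6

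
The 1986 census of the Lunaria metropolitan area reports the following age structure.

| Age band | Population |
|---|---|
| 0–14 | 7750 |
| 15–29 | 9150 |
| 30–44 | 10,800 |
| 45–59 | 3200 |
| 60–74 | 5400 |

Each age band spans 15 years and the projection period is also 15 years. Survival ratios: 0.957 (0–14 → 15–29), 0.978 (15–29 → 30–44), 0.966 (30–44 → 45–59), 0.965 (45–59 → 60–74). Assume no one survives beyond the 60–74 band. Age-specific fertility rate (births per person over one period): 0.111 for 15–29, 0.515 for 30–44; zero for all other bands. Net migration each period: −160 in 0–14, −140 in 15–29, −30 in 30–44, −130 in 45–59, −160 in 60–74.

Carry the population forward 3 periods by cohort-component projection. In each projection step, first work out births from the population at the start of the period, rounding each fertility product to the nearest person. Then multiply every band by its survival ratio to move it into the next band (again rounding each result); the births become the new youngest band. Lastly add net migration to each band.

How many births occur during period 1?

6578

Let band 1 be 0–14 through band 5 = 60–74.
After projecting period 1:
Births: 9150 × 0.111 = 1016  |  10800 × 0.515 = 5562 — total 6578
Band 2: 7750 × 0.957 = 7417
Band 3: 9150 × 0.978 = 8949
Band 4: 10800 × 0.966 = 10433
Band 5: 3200 × 0.965 = 3088
Net migration: Band 1 − 160 → 6418; Band 2 − 140 → 7277; Band 3 − 30 → 8919; Band 4 − 130 → 10303; Band 5 − 160 → 2928
End of period: [6418, 7277, 8919, 10303, 2928]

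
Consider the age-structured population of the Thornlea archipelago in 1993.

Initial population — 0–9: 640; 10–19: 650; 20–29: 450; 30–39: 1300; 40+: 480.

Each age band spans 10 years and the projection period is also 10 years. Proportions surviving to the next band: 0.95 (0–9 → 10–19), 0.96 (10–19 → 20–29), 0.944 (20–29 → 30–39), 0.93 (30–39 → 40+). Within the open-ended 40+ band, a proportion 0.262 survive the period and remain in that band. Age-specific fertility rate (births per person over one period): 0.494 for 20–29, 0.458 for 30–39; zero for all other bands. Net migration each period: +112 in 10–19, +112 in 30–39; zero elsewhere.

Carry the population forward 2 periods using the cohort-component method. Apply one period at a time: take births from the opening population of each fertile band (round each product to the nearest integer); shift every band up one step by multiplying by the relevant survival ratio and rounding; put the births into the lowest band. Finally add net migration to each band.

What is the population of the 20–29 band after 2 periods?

(Bands numbered youngest = 1 to oldest = 5.)
After projecting period 1:
Births: 450 × 0.494 = 222  |  1300 × 0.458 = 595 ⇒ total 817
Band 2: 640 × 0.95 = 608
Band 3: 650 × 0.96 = 624
Band 4: 450 × 0.944 = 425
Band 5: 1300 × 0.93 + 480 × 0.262 = 1209 + 126 = 1335
Net migration: Band 2 + 112 → 720; Band 4 + 112 → 537
End of period: [817, 720, 624, 537, 1335]
After projecting period 2:
Births: 624 × 0.494 = 308  |  537 × 0.458 = 246 ⇒ total 554
Band 2: 817 × 0.95 = 776
Band 3: 720 × 0.96 = 691
Band 4: 624 × 0.944 = 589
Band 5: 537 × 0.93 + 1335 × 0.262 = 499 + 350 = 849
Net migration: Band 2 + 112 → 888; Band 4 + 112 → 701
End of period: [554, 888, 691, 701, 849]

691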